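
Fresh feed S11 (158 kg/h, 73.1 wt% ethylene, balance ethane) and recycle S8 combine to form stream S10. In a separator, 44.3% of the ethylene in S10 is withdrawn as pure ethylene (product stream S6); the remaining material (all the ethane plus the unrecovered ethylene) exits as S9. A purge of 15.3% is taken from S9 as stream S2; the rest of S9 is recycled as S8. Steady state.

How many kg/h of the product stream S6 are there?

96.86 kg/h

ethylene in S10: m_A = 158×0.731 + (1−0.153)·(1−0.443)·m_A, so m_A = 115.5/0.5282 = 218.65 kg/h.
Product S6 = 0.443×218.65 = 96.864 kg/h.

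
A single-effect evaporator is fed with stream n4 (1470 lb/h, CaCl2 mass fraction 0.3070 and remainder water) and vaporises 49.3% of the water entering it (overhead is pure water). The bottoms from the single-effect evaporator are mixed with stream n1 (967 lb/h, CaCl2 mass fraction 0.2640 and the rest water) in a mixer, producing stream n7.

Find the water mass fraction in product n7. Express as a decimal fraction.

Vapour removed = 0.493×0.693×1470 = 502.22 lb/h; concentrate = 967.78 lb/h.
water reaching the mixer = 516.49 (from concentrate) + 967×0.736 = 1228.2 lb/h.
Product flow = 967.78 + 967 = 1934.8 lb/h; water fraction = 0.6348.

0.6348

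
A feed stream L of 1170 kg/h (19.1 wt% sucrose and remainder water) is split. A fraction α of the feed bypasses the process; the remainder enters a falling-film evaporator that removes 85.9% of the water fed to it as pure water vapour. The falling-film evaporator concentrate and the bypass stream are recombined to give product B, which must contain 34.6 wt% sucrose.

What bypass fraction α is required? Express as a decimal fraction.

All 1170×0.191 = 223.47 kg/h of sucrose reaches B, so B = 223.47/0.346 = 645.87 kg/h and vapour = 524.13 kg/h.
The evaporator receives (1−α)·1170 of feed at 0.809 water and removes 0.859 of that water:
0.859×0.809×(1−α)×1170 = 524.13
(1−α) = 524.13/813.07 = 0.6446;  α = 0.3554.

0.355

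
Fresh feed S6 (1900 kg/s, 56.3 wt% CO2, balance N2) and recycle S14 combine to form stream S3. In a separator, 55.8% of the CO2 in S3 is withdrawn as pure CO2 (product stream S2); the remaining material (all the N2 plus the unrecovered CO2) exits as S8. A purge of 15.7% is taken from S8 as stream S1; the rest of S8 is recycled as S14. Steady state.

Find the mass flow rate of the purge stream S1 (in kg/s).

N2 enters only via S6 and leaves only via the purge: 1900×0.437 = 0.157×(N2 in S8), and the separator passes all N2, so N2 in S3 = N2 in S8 = 5288.5 kg/s.
CO2 in S3: m_A = 1900×0.563 + (1−0.157)·(1−0.558)·m_A, so m_A = 1069.7/0.6274 = 1705 kg/s.
S8 = (1−0.558)×1705 + 5288.5 = 6042.1 kg/s.
Purge S1 = 0.157×6042.1 = 948.62 kg/s.

948.6 kg/s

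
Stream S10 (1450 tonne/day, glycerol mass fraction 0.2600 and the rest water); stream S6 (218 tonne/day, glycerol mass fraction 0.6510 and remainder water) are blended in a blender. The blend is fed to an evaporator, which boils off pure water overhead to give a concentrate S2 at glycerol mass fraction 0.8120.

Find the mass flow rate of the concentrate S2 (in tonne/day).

glycerol entering = 1450×0.260 + 218×0.651 = 518.92 tonne/day.
All glycerol reports to S2, so S2 = 518.92/0.812 = 639.06 tonne/day.

639.1 tonne/day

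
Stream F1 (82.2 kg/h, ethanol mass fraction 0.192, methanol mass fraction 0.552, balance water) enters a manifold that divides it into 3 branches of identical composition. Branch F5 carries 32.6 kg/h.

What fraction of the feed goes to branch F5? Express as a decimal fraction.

0.397

Fraction to F5 = 32.6/82.2 = 0.3966.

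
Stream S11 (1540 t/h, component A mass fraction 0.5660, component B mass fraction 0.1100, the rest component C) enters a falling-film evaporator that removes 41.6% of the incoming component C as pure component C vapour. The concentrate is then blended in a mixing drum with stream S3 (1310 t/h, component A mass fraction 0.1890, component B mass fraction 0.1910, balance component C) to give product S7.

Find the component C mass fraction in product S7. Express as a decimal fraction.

0.4176

Vapour removed = 0.416×0.324×1540 = 207.57 t/h; concentrate = 1332.4 t/h.
component C reaching the mixer = 291.39 (from concentrate) + 1310×0.620 = 1103.6 t/h.
Product flow = 1332.4 + 1310 = 2642.4 t/h; component C fraction = 0.4176.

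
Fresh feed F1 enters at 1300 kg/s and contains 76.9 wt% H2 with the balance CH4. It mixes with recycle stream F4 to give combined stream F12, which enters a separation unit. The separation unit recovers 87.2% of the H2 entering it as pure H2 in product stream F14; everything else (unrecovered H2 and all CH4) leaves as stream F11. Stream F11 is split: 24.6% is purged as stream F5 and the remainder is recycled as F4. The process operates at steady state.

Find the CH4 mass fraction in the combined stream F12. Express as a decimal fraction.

CH4 enters only via F1 and leaves only via the purge: 1300×0.231 = 0.246×(CH4 in F11), and the separation unit passes all CH4, so CH4 in F12 = CH4 in F11 = 1220.7 kg/s.
H2 in F12: m_A = 1300×0.769 + (1−0.246)·(1−0.872)·m_A, so m_A = 999.7/0.9035 = 1106.5 kg/s.
F12 = 1106.5 + 1220.7 = 2327.2 kg/s.
CH4 fraction in F12 = 1220.7/2327.2 = 0.5245.

0.5245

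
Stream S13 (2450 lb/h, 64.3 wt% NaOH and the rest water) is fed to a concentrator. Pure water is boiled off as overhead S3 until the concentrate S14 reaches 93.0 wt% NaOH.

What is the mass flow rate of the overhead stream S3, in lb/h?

NaOH is conserved: 2450×0.643 = 1575.4 lb/h all reports to the concentrate.
Concentrate = 1575.4/(target fraction) = 1693.9 lb/h.
Overhead = 2450 − 1693.9 = 756.08 lb/h.

756.1 lb/h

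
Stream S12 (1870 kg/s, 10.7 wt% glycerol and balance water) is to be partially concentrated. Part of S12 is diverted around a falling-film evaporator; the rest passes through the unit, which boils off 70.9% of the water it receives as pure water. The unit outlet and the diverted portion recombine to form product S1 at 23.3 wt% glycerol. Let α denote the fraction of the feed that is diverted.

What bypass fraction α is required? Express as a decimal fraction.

0.146

All 1870×0.107 = 200.09 kg/s of glycerol reaches S1, so S1 = 200.09/0.233 = 858.76 kg/s and vapour = 1011.2 kg/s.
The evaporator receives (1−α)·1870 of feed at 0.893 water and removes 0.709 of that water:
0.709×0.893×(1−α)×1870 = 1011.2
(1−α) = 1011.2/1184 = 0.8541;  α = 0.1459.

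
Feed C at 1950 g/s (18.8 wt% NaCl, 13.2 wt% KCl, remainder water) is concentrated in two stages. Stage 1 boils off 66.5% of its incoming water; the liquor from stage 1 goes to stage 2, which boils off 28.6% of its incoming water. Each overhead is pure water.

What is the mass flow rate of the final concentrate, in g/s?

water in feed = 1950×0.680 = 1326 g/s.
After stage 1: water left = (1−0.665)×1326 = 444.21; stream total = 1068.2 g/s.
After stage 2: water left = (1−0.286)×444.21 = 317.17; final concentrate = 941.17 g/s.

941.2 g/s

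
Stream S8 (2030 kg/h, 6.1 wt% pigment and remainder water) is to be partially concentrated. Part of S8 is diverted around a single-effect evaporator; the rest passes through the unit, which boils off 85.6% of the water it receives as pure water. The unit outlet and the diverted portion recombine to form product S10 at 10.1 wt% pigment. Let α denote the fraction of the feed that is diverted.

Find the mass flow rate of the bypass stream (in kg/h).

All 2030×0.061 = 123.83 kg/h of pigment reaches S10, so S10 = 123.83/0.101 = 1226 kg/h and vapour = 803.96 kg/h.
The evaporator receives (1−α)·2030 of feed at 0.939 water and removes 0.856 of that water:
0.856×0.939×(1−α)×2030 = 803.96
(1−α) = 803.96/1631.7 = 0.4927;  α = 0.5073.
Bypass flow = 0.5073×2030 = 1029.8 kg/h.

1030 kg/h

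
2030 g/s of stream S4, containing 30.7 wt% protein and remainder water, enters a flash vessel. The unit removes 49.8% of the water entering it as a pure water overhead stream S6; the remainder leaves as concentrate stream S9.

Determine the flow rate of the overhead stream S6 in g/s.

700.6 g/s

water entering = 2030×0.693 = 1406.8 g/s; overhead removed = 0.498×1406.8 = 700.58 g/s.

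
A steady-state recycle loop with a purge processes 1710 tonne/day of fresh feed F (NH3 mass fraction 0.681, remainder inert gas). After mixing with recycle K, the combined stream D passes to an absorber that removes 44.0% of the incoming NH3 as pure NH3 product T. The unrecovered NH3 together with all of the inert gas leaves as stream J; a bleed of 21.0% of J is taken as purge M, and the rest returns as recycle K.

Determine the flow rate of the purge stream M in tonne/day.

inert gas enters only via F and leaves only via the purge: 1710×0.319 = 0.210×(inert gas in J), and the absorber passes all inert gas, so inert gas in D = inert gas in J = 2597.6 tonne/day.
NH3 in D: m_A = 1710×0.681 + (1−0.210)·(1−0.440)·m_A, so m_A = 1164.5/0.5576 = 2088.4 tonne/day.
J = (1−0.440)×2088.4 + 2597.6 = 3767.1 tonne/day.
Purge M = 0.210×3767.1 = 791.09 tonne/day.

791.1 tonne/day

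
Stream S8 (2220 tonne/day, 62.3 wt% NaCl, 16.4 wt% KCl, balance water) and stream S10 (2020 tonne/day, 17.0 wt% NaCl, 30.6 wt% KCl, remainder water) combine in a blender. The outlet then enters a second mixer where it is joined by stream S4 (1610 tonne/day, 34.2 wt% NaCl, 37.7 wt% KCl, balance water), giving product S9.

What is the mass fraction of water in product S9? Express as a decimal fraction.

0.339

Overall, product flow = 5850 tonne/day.
water in = 2220×0.213 + 2020×0.524 + 1610×0.281 = 1983.8 tonne/day.
water fraction in S9 = 0.339.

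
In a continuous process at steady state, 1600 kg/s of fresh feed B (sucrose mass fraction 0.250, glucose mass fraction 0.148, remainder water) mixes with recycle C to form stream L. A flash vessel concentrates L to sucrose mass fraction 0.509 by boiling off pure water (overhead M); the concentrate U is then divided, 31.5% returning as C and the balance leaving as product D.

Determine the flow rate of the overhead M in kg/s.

Overall sucrose balance (none leaves overhead): sucrose in fresh feed = sucrose in product, i.e. 1600×0.250 = (1−0.315)·U·0.509.
U = 400/(0.509×0.685) = 1147.2 kg/s.
Recycle C = 0.315×1147.2 = 361.38 kg/s.
Combined feed L = 1600 + 361.38 = 1961.4 kg/s.
Overhead M = L − U = 1961.4 − 1147.2 = 814.15 kg/s.

814.1 kg/s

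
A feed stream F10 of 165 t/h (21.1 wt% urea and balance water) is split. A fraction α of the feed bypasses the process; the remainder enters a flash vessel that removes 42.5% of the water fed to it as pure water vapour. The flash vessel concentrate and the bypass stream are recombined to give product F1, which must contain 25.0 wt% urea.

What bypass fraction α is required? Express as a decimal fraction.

All 165×0.211 = 34.815 t/h of urea reaches F1, so F1 = 34.815/0.250 = 139.26 t/h and vapour = 25.74 t/h.
The evaporator receives (1−α)·165 of feed at 0.789 water and removes 0.425 of that water:
0.425×0.789×(1−α)×165 = 25.74
(1−α) = 25.74/55.329 = 0.4652;  α = 0.5348.

0.535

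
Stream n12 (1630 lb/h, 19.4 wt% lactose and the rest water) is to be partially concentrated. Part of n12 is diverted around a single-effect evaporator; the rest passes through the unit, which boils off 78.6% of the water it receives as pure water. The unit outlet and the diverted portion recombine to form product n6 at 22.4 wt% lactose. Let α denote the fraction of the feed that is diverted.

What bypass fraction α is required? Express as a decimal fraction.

All 1630×0.194 = 316.22 lb/h of lactose reaches n6, so n6 = 316.22/0.224 = 1411.7 lb/h and vapour = 218.3 lb/h.
The evaporator receives (1−α)·1630 of feed at 0.806 water and removes 0.786 of that water:
0.786×0.806×(1−α)×1630 = 218.3
(1−α) = 218.3/1032.6 = 0.2114;  α = 0.7886.

0.789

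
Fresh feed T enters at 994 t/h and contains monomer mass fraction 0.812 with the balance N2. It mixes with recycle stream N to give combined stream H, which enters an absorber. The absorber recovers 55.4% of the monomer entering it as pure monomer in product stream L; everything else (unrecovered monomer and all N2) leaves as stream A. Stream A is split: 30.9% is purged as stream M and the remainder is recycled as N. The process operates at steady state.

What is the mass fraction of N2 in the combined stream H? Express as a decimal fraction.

N2 enters only via T and leaves only via the purge: 994×0.188 = 0.309×(N2 in A), and the absorber passes all N2, so N2 in H = N2 in A = 604.76 t/h.
monomer in H: m_A = 994×0.812 + (1−0.309)·(1−0.554)·m_A, so m_A = 807.13/0.6918 = 1166.7 t/h.
H = 1166.7 + 604.76 = 1771.4 t/h.
N2 fraction in H = 604.76/1771.4 = 0.341.

0.341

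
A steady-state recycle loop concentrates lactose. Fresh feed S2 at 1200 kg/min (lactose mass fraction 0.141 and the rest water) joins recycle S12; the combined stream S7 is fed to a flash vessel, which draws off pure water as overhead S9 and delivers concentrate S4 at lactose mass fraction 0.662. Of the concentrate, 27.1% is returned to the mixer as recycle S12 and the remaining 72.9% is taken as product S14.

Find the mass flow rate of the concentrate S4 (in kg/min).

350.6 kg/min

Overall lactose balance (none leaves overhead): lactose in fresh feed = lactose in product, i.e. 1200×0.141 = (1−0.271)·S4·0.662.
S4 = 169.2/(0.662×0.729) = 350.6 kg/min.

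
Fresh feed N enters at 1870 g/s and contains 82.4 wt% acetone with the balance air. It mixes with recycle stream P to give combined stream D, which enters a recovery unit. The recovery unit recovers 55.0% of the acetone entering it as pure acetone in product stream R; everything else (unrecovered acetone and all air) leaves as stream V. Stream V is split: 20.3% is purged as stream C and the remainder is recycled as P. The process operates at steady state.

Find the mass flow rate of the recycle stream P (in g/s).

2154 g/s

air enters only via N and leaves only via the purge: 1870×0.176 = 0.203×(air in V), and the recovery unit passes all air, so air in D = air in V = 1621.3 g/s.
acetone in D: m_A = 1870×0.824 + (1−0.203)·(1−0.550)·m_A, so m_A = 1540.9/0.6414 = 2402.6 g/s.
V = (1−0.550)×2402.6 + 1621.3 = 2702.4 g/s.
Recycle P = (1−0.203)×2702.4 = 2153.8 g/s.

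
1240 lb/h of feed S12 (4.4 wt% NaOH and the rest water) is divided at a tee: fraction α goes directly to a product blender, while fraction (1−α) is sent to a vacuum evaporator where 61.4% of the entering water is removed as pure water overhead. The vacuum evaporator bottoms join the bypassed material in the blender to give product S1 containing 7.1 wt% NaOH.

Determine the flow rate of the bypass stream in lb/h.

All 1240×0.044 = 54.56 lb/h of NaOH reaches S1, so S1 = 54.56/0.071 = 768.45 lb/h and vapour = 471.55 lb/h.
The evaporator receives (1−α)·1240 of feed at 0.956 water and removes 0.614 of that water:
0.614×0.956×(1−α)×1240 = 471.55
(1−α) = 471.55/727.86 = 0.6479;  α = 0.3521.
Bypass flow = 0.3521×1240 = 436.66 lb/h.

436.7 lb/h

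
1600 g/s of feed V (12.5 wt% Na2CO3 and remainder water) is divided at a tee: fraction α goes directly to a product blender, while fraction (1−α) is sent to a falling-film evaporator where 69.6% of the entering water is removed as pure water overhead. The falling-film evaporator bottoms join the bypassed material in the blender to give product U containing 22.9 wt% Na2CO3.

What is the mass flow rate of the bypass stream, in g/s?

406.8 g/s

All 1600×0.125 = 200 g/s of Na2CO3 reaches U, so U = 200/0.229 = 873.36 g/s and vapour = 726.64 g/s.
The evaporator receives (1−α)·1600 of feed at 0.875 water and removes 0.696 of that water:
0.696×0.875×(1−α)×1600 = 726.64
(1−α) = 726.64/974.4 = 0.7457;  α = 0.2543.
Bypass flow = 0.2543×1600 = 406.83 g/s.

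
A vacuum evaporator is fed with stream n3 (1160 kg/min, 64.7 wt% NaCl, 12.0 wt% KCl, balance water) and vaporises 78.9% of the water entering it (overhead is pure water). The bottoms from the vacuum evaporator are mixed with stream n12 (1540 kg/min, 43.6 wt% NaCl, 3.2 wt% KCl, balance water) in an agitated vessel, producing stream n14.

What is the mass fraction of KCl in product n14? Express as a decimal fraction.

Vapour removed = 0.789×0.233×1160 = 213.25 kg/min; concentrate = 946.75 kg/min.
KCl reaching the mixer = 139.2 (from concentrate) + 1540×0.032 = 188.48 kg/min.
Product flow = 946.75 + 1540 = 2486.7 kg/min; KCl fraction = 0.0758.

0.0758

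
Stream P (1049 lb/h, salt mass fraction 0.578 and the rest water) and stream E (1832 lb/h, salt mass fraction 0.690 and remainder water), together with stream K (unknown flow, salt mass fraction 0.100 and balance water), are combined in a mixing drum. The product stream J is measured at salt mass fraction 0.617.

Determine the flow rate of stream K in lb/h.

179.5 lb/h

Let K be the unknown flow. Total out = 2881 + K.
salt balance: 1870.4 + 0.100·K = 0.617·(2881 + K)
(0.100 − 0.617)·K = 0.617×2881 − 1870.4 = -92.825
K = -92.825 / -0.517 = 179.55 lb/h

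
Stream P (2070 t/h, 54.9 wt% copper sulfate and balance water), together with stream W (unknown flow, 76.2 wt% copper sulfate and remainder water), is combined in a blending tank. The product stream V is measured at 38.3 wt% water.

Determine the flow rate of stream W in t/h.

970.8 t/h

Let W be the unknown flow. Total out = 2070 + W.
water balance: 933.57 + 0.238·W = 0.383·(2070 + W)
(0.238 − 0.383)·W = 0.383×2070 − 933.57 = -140.76
W = -140.76 / -0.145 = 970.76 t/h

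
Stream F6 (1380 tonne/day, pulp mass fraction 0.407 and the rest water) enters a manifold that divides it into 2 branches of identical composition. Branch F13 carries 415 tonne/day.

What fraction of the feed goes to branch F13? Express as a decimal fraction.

Fraction to F13 = 415/1380 = 0.3007.

0.301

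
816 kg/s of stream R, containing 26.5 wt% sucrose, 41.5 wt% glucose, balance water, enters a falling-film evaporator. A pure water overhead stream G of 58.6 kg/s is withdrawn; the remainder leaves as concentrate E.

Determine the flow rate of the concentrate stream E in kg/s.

757.4 kg/s

Concentrate = 816 − 58.6 = 757.4 kg/s.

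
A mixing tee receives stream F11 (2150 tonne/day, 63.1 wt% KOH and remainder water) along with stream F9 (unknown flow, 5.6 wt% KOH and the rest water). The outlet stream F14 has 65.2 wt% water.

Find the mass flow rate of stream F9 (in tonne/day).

Let F9 be the unknown flow. Total out = 2150 + F9.
water balance: 793.35 + 0.944·F9 = 0.652·(2150 + F9)
(0.944 − 0.652)·F9 = 0.652×2150 − 793.35 = 608.45
F9 = 608.45 / 0.292 = 2083.7 tonne/day

2084 tonne/day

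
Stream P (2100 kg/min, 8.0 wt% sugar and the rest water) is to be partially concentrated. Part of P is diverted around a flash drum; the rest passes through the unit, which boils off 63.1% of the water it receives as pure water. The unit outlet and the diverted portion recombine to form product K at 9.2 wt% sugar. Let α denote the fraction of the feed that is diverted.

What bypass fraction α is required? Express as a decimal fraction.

All 2100×0.080 = 168 kg/min of sugar reaches K, so K = 168/0.092 = 1826.1 kg/min and vapour = 273.91 kg/min.
The evaporator receives (1−α)·2100 of feed at 0.920 water and removes 0.631 of that water:
0.631×0.920×(1−α)×2100 = 273.91
(1−α) = 273.91/1219.1 = 0.2247;  α = 0.7753.

0.775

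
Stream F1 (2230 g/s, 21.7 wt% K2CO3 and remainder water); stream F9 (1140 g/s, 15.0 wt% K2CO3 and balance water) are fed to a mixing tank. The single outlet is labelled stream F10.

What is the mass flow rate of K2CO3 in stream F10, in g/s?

654.9 g/s

K2CO3 out = K2CO3 in = 2230×0.217 + 1140×0.150 = 654.91 g/s.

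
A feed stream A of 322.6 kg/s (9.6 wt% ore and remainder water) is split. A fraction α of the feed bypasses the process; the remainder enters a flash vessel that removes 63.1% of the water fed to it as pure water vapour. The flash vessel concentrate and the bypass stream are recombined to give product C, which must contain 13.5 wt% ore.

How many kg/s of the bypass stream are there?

All 322.6×0.096 = 30.97 kg/s of ore reaches C, so C = 30.97/0.135 = 229.4 kg/s and vapour = 93.196 kg/s.
The evaporator receives (1−α)·322.6 of feed at 0.904 water and removes 0.631 of that water:
0.631×0.904×(1−α)×322.6 = 93.196
(1−α) = 93.196/184.02 = 0.5064;  α = 0.4936.
Bypass flow = 0.4936×322.6 = 159.22 kg/s.

159.2 kg/s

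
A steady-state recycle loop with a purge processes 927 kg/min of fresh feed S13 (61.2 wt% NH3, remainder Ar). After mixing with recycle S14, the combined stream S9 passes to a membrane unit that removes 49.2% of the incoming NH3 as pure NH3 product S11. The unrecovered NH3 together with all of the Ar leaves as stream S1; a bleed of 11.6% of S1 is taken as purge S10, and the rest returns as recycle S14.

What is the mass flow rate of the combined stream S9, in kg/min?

4130 kg/min

Ar enters only via S13 and leaves only via the purge: 927×0.388 = 0.116×(Ar in S1), and the membrane unit passes all Ar, so Ar in S9 = Ar in S1 = 3100.7 kg/min.
NH3 in S9: m_A = 927×0.612 + (1−0.116)·(1−0.492)·m_A, so m_A = 567.32/0.5509 = 1029.8 kg/min.
S9 = 1029.8 + 3100.7 = 4130.4 kg/min.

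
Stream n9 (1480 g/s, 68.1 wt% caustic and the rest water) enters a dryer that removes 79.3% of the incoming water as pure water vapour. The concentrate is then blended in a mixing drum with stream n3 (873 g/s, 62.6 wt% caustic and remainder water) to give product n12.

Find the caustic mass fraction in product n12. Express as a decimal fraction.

Vapour removed = 0.793×0.319×1480 = 374.39 g/s; concentrate = 1105.6 g/s.
caustic reaching the mixer = 1007.9 (from concentrate) + 873×0.626 = 1554.4 g/s.
Product flow = 1105.6 + 873 = 1978.6 g/s; caustic fraction = 0.7856.

0.7856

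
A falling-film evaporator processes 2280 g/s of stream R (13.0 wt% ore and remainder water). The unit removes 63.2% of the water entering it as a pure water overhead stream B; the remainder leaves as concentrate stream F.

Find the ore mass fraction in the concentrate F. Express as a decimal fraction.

ore is not removed: 2280×0.130 = 296.4 g/s of ore enters F.
water entering = 2280×0.870 = 1983.6 g/s; overhead removed = 0.632×1983.6 = 1253.6 g/s.
Concentrate = 2280 − 1253.6 = 1026.4 g/s.
Mass fraction = 296.4/1026.4 = 0.289.

0.289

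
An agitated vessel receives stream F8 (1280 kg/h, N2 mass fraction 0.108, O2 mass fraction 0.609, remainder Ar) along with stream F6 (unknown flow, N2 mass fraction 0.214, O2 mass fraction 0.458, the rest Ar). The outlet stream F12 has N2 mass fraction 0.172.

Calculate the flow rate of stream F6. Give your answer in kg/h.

Let F6 be the unknown flow. Total out = 1280 + F6.
N2 balance: 138.24 + 0.214·F6 = 0.172·(1280 + F6)
(0.214 − 0.172)·F6 = 0.172×1280 − 138.24 = 81.92
F6 = 81.92 / 0.042 = 1950.5 kg/h

1950 kg/h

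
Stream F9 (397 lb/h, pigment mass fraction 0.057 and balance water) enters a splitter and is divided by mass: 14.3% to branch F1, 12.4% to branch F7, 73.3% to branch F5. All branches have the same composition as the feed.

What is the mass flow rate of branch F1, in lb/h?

56.77 lb/h

Branch F1 flow = 0.143×397 = 56.771 lb/h.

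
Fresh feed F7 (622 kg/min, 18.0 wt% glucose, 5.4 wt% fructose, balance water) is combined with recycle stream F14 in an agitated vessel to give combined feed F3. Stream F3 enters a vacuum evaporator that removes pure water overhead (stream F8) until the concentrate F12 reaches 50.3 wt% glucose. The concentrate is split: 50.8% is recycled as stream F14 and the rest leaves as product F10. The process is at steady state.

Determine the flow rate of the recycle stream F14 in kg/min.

Overall glucose balance (none leaves overhead): glucose in fresh feed = glucose in product, i.e. 622×0.180 = (1−0.508)·F12·0.503.
F12 = 111.96/(0.503×0.492) = 452.41 kg/min.
Recycle F14 = 0.508×452.41 = 229.82 kg/min.

229.8 kg/min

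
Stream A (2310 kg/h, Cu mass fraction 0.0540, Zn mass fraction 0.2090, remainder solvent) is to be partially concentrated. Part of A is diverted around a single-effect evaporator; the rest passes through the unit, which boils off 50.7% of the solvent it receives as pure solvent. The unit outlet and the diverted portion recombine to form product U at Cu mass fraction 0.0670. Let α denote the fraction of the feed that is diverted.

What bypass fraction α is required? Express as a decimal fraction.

0.481

All 2310×0.054 = 124.74 kg/h of Cu reaches U, so U = 124.74/0.067 = 1861.8 kg/h and vapour = 448.21 kg/h.
The evaporator receives (1−α)·2310 of feed at 0.737 solvent and removes 0.507 of that solvent:
0.507×0.737×(1−α)×2310 = 448.21
(1−α) = 448.21/863.15 = 0.5193;  α = 0.4807.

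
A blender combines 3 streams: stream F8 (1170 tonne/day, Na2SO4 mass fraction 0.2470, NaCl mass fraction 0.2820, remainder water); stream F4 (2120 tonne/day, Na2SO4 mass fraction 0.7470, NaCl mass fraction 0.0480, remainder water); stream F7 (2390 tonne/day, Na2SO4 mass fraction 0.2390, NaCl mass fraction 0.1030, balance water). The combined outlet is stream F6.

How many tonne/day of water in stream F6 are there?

2558 tonne/day

water out = water in = 1170×0.471 + 2120×0.205 + 2390×0.658 = 2558.3 tonne/day.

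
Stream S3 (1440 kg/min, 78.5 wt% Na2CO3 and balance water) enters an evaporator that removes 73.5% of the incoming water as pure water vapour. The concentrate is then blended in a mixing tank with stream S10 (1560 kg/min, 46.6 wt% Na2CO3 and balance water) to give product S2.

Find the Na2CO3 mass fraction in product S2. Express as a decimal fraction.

0.670

Vapour removed = 0.735×0.215×1440 = 227.56 kg/min; concentrate = 1212.4 kg/min.
Na2CO3 reaching the mixer = 1130.4 (from concentrate) + 1560×0.466 = 1857.4 kg/min.
Product flow = 1212.4 + 1560 = 2772.4 kg/min; Na2CO3 fraction = 0.670.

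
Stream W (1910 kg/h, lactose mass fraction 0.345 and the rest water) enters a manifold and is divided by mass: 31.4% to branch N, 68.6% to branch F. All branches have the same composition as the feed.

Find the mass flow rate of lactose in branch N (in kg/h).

206.9 kg/h

Branch N total = 0.314×1910 = 599.74 kg/h.
lactose in N = 0.345×599.74 = 206.91 kg/h.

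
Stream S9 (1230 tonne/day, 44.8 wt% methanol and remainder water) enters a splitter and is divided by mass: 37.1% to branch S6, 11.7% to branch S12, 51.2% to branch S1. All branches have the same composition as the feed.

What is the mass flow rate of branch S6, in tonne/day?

Branch S6 flow = 0.371×1230 = 456.33 tonne/day.

456.3 tonne/day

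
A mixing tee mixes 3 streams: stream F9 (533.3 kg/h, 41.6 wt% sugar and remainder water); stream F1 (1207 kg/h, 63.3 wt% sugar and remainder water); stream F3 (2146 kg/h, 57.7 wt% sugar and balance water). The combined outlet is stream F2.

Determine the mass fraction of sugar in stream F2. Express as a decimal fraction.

Total flow out = 533.3 + 1207 + 2146 = 3886.3 kg/h.
sugar in = 533.3×0.416 + 1207×0.633 + 2146×0.577 = 2224.1 kg/h.
sugar mass fraction in F2 = 2224.1/3886.3 = 0.572.

0.572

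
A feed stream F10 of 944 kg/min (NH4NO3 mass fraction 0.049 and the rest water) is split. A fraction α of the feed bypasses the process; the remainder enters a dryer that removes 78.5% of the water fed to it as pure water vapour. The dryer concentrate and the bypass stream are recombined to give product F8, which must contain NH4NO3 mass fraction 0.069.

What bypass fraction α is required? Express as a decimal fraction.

0.612

All 944×0.049 = 46.256 kg/min of NH4NO3 reaches F8, so F8 = 46.256/0.069 = 670.38 kg/min and vapour = 273.62 kg/min.
The evaporator receives (1−α)·944 of feed at 0.951 water and removes 0.785 of that water:
0.785×0.951×(1−α)×944 = 273.62
(1−α) = 273.62/704.73 = 0.3883;  α = 0.6117.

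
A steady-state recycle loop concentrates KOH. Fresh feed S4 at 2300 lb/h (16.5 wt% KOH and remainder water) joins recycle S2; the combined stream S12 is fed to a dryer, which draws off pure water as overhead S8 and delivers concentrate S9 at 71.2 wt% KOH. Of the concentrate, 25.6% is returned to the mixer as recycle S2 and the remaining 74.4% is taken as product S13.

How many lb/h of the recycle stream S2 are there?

Overall KOH balance (none leaves overhead): KOH in fresh feed = KOH in product, i.e. 2300×0.165 = (1−0.256)·S9·0.712.
S9 = 379.5/(0.712×0.744) = 716.41 lb/h.
Recycle S2 = 0.256×716.41 = 183.4 lb/h.

183.4 lb/h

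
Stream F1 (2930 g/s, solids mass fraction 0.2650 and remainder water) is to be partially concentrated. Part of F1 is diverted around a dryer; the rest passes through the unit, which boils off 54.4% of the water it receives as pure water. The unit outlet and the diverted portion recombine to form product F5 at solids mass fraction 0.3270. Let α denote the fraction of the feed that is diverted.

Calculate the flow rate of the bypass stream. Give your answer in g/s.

1541 g/s

All 2930×0.265 = 776.45 g/s of solids reaches F5, so F5 = 776.45/0.327 = 2374.5 g/s and vapour = 555.54 g/s.
The evaporator receives (1−α)·2930 of feed at 0.735 water and removes 0.544 of that water:
0.544×0.735×(1−α)×2930 = 555.54
(1−α) = 555.54/1171.5 = 0.4742;  α = 0.5258.
Bypass flow = 0.5258×2930 = 1540.6 g/s.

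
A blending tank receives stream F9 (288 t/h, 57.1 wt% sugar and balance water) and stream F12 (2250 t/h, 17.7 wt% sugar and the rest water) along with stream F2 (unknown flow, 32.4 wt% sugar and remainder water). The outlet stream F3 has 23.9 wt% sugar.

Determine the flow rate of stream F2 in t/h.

516.3 t/h

Let F2 be the unknown flow. Total out = 2538 + F2.
sugar balance: 562.7 + 0.324·F2 = 0.239·(2538 + F2)
(0.324 − 0.239)·F2 = 0.239×2538 − 562.7 = 43.884
F2 = 43.884 / 0.085 = 516.28 t/h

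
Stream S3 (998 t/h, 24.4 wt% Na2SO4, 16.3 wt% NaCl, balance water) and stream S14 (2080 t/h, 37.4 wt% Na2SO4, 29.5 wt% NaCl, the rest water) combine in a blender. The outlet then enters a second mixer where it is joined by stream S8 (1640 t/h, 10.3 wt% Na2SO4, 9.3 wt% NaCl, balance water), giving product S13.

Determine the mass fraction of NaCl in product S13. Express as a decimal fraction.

0.1969

Overall, product flow = 4718 t/h.
NaCl in = 998×0.163 + 2080×0.295 + 1640×0.093 = 928.79 t/h.
NaCl fraction in S13 = 0.1969.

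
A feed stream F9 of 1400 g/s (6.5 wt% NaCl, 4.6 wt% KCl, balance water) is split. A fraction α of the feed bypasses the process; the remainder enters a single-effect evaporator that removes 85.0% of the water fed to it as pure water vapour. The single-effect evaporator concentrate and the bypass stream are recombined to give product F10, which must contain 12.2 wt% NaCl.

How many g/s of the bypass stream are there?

All 1400×0.065 = 91 g/s of NaCl reaches F10, so F10 = 91/0.122 = 745.9 g/s and vapour = 654.1 g/s.
The evaporator receives (1−α)·1400 of feed at 0.889 water and removes 0.850 of that water:
0.850×0.889×(1−α)×1400 = 654.1
(1−α) = 654.1/1057.9 = 0.6183;  α = 0.3817.
Bypass flow = 0.3817×1400 = 534.39 g/s.

534.4 g/s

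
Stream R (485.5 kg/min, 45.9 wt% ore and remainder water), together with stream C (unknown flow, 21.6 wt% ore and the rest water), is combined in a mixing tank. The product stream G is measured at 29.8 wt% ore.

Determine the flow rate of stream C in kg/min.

953.2 kg/min

Let C be the unknown flow. Total out = 485.5 + C.
ore balance: 222.84 + 0.216·C = 0.298·(485.5 + C)
(0.216 − 0.298)·C = 0.298×485.5 − 222.84 = -78.166
C = -78.166 / -0.082 = 953.24 kg/min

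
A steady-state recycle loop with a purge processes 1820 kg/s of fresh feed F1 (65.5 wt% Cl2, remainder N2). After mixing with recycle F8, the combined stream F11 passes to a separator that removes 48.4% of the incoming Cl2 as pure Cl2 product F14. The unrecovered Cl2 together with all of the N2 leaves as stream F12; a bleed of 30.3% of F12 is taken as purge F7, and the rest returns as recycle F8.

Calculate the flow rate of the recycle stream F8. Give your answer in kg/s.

N2 enters only via F1 and leaves only via the purge: 1820×0.345 = 0.303×(N2 in F12), and the separator passes all N2, so N2 in F11 = N2 in F12 = 2072.3 kg/s.
Cl2 in F11: m_A = 1820×0.655 + (1−0.303)·(1−0.484)·m_A, so m_A = 1192.1/0.6403 = 1861.6 kg/s.
F12 = (1−0.484)×1861.6 + 2072.3 = 3032.9 kg/s.
Recycle F8 = (1−0.303)×3032.9 = 2113.9 kg/s.

2114 kg/s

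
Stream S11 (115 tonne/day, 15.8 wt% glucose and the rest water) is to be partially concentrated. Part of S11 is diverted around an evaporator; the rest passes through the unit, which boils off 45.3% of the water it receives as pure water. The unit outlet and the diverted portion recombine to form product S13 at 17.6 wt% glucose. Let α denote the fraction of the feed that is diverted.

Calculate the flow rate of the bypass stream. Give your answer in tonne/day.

84.16 tonne/day

All 115×0.158 = 18.17 tonne/day of glucose reaches S13, so S13 = 18.17/0.176 = 103.24 tonne/day and vapour = 11.761 tonne/day.
The evaporator receives (1−α)·115 of feed at 0.842 water and removes 0.453 of that water:
0.453×0.842×(1−α)×115 = 11.761
(1−α) = 11.761/43.864 = 0.2681;  α = 0.7319.
Bypass flow = 0.7319×115 = 84.165 tonne/day.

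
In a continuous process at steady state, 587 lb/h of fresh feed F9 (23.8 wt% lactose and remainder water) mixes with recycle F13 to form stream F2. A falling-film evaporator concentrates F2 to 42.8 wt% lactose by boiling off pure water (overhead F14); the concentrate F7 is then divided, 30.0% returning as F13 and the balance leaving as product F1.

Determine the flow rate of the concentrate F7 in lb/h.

466.3 lb/h

Overall lactose balance (none leaves overhead): lactose in fresh feed = lactose in product, i.e. 587×0.238 = (1−0.300)·F7·0.428.
F7 = 139.71/(0.428×0.700) = 466.31 lb/h.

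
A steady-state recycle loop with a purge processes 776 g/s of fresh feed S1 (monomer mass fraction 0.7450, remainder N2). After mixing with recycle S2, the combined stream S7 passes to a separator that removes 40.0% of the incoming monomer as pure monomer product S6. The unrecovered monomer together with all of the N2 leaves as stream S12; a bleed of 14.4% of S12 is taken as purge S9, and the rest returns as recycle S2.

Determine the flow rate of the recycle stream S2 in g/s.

1787 g/s

N2 enters only via S1 and leaves only via the purge: 776×0.255 = 0.144×(N2 in S12), and the separator passes all N2, so N2 in S7 = N2 in S12 = 1374.2 g/s.
monomer in S7: m_A = 776×0.745 + (1−0.144)·(1−0.400)·m_A, so m_A = 578.12/0.4864 = 1188.6 g/s.
S12 = (1−0.400)×1188.6 + 1374.2 = 2087.3 g/s.
Recycle S2 = (1−0.144)×2087.3 = 1786.7 g/s.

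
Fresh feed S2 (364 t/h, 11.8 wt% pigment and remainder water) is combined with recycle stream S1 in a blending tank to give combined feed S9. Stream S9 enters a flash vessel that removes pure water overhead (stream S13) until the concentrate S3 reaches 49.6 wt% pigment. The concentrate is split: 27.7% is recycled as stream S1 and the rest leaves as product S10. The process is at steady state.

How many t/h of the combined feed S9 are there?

397.2 t/h

Overall pigment balance (none leaves overhead): pigment in fresh feed = pigment in product, i.e. 364×0.118 = (1−0.277)·S3·0.496.
S3 = 42.952/(0.496×0.723) = 119.77 t/h.
Recycle S1 = 0.277×119.77 = 33.177 t/h.
Combined feed S9 = 364 + 33.177 = 397.18 t/h.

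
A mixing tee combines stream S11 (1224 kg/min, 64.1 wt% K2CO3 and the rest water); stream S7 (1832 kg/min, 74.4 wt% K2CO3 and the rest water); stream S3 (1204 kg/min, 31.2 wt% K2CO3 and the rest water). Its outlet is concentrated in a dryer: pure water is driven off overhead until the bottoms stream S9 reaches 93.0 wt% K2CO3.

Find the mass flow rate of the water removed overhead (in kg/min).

K2CO3 entering = 1224×0.641 + 1832×0.744 + 1204×0.312 = 2523.2 kg/min.
All K2CO3 reports to S9, so S9 = 2523.2/0.930 = 2713.2 kg/min.
Total feed = 4260 kg/min; overhead = 4260 − 2713.2 = 1546.8 kg/min.

1547 kg/min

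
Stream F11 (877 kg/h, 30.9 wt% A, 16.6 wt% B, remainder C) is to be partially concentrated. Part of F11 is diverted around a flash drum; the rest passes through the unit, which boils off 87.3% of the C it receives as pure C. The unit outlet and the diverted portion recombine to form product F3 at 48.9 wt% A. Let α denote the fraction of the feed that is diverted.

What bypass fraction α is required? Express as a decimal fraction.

0.197

All 877×0.309 = 270.99 kg/h of A reaches F3, so F3 = 270.99/0.489 = 554.18 kg/h and vapour = 322.82 kg/h.
The evaporator receives (1−α)·877 of feed at 0.525 C and removes 0.873 of that C:
0.873×0.525×(1−α)×877 = 322.82
(1−α) = 322.82/401.95 = 0.8031;  α = 0.1969.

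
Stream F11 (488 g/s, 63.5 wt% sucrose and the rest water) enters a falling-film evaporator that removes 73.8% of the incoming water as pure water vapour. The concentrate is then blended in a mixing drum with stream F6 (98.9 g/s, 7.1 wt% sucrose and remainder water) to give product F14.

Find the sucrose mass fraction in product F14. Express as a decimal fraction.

Vapour removed = 0.738×0.365×488 = 131.45 g/s; concentrate = 356.55 g/s.
sucrose reaching the mixer = 309.88 (from concentrate) + 98.9×0.071 = 316.9 g/s.
Product flow = 356.55 + 98.9 = 455.45 g/s; sucrose fraction = 0.696.

0.696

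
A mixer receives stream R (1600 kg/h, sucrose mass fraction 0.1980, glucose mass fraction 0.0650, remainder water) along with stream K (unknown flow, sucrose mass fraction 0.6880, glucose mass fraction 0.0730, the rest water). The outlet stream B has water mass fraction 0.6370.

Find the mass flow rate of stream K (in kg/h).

402 kg/h

Let K be the unknown flow. Total out = 1600 + K.
water balance: 1179.2 + 0.239·K = 0.637·(1600 + K)
(0.239 − 0.637)·K = 0.637×1600 − 1179.2 = -160
K = -160 / -0.398 = 402.01 kg/h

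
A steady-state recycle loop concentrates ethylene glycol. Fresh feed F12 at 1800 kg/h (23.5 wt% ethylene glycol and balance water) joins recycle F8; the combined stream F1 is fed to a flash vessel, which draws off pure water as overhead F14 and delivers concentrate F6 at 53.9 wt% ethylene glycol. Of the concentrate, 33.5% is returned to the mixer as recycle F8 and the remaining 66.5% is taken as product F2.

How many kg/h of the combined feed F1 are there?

Overall ethylene glycol balance (none leaves overhead): ethylene glycol in fresh feed = ethylene glycol in product, i.e. 1800×0.235 = (1−0.335)·F6·0.539.
F6 = 423/(0.539×0.665) = 1180.1 kg/h.
Recycle F8 = 0.335×1180.1 = 395.34 kg/h.
Combined feed F1 = 1800 + 395.34 = 2195.3 kg/h.

2195 kg/h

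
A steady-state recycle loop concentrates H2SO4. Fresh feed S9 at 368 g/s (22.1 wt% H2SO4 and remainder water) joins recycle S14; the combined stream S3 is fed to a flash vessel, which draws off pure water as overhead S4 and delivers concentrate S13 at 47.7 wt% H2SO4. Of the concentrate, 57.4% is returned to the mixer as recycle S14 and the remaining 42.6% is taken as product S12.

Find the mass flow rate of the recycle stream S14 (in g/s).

Overall H2SO4 balance (none leaves overhead): H2SO4 in fresh feed = H2SO4 in product, i.e. 368×0.221 = (1−0.574)·S13·0.477.
S13 = 81.328/(0.477×0.426) = 400.23 g/s.
Recycle S14 = 0.574×400.23 = 229.73 g/s.

229.7 g/s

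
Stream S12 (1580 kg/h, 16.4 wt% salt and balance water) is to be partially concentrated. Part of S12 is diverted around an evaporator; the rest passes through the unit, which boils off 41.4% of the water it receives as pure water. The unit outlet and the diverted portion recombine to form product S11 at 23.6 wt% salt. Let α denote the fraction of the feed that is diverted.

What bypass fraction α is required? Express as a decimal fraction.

0.119

All 1580×0.164 = 259.12 kg/h of salt reaches S11, so S11 = 259.12/0.236 = 1098 kg/h and vapour = 482.03 kg/h.
The evaporator receives (1−α)·1580 of feed at 0.836 water and removes 0.414 of that water:
0.414×0.836×(1−α)×1580 = 482.03
(1−α) = 482.03/546.84 = 0.8815;  α = 0.1185.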